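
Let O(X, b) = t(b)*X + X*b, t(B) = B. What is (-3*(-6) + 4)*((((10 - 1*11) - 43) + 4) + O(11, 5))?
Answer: 1540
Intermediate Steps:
O(X, b) = 2*X*b (O(X, b) = b*X + X*b = X*b + X*b = 2*X*b)
(-3*(-6) + 4)*((((10 - 1*11) - 43) + 4) + O(11, 5)) = (-3*(-6) + 4)*((((10 - 1*11) - 43) + 4) + 2*11*5) = (18 + 4)*((((10 - 11) - 43) + 4) + 110) = 22*(((-1 - 43) + 4) + 110) = 22*((-44 + 4) + 110) = 22*(-40 + 110) = 22*70 = 1540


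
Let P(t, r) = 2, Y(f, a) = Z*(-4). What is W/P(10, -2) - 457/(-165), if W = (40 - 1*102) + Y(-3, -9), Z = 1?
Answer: -4988/165 ≈ -30.230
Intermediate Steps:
Y(f, a) = -4 (Y(f, a) = 1*(-4) = -4)
W = -66 (W = (40 - 1*102) - 4 = (40 - 102) - 4 = -62 - 4 = -66)
W/P(10, -2) - 457/(-165) = -66/2 - 457/(-165) = -66*½ - 457*(-1/165) = -33 + 457/165 = -4988/165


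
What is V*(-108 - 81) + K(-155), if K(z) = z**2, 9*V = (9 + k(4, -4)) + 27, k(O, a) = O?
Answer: 23185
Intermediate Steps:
V = 40/9 (V = ((9 + 4) + 27)/9 = (13 + 27)/9 = (1/9)*40 = 40/9 ≈ 4.4444)
V*(-108 - 81) + K(-155) = 40*(-108 - 81)/9 + (-155)**2 = (40/9)*(-189) + 24025 = -840 + 24025 = 23185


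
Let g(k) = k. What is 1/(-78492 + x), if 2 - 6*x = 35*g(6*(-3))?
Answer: -3/235160 ≈ -1.2757e-5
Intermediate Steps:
x = 316/3 (x = ⅓ - 35*6*(-3)/6 = ⅓ - 35*(-18)/6 = ⅓ - ⅙*(-630) = ⅓ + 105 = 316/3 ≈ 105.33)
1/(-78492 + x) = 1/(-78492 + 316/3) = 1/(-235160/3) = -3/235160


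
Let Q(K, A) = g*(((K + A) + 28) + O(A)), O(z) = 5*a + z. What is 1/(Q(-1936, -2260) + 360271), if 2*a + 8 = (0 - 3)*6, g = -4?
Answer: 1/386243 ≈ 2.5890e-6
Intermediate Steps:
a = -13 (a = -4 + ((0 - 3)*6)/2 = -4 + (-3*6)/2 = -4 + (½)*(-18) = -4 - 9 = -13)
O(z) = -65 + z (O(z) = 5*(-13) + z = -65 + z)
Q(K, A) = 148 - 8*A - 4*K (Q(K, A) = -4*(((K + A) + 28) + (-65 + A)) = -4*(((A + K) + 28) + (-65 + A)) = -4*((28 + A + K) + (-65 + A)) = -4*(-37 + K + 2*A) = 148 - 8*A - 4*K)
1/(Q(-1936, -2260) + 360271) = 1/((148 - 8*(-2260) - 4*(-1936)) + 360271) = 1/((148 + 18080 + 7744) + 360271) = 1/(25972 + 360271) = 1/386243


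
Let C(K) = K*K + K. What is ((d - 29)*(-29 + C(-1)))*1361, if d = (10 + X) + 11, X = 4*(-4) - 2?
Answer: 1026194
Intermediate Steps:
X = -18 (X = -16 - 2 = -18)
C(K) = K + K² (C(K) = K² + K = K + K²)
d = 3 (d = (10 - 18) + 11 = -8 + 11 = 3)
((d - 29)*(-29 + C(-1)))*1361 = ((3 - 29)*(-29 - (1 - 1)))*1361 = -26*(-29 - 1*0)*1361 = -26*(-29 + 0)*1361 = -26*(-29)*1361 = 754*1361 = 1026194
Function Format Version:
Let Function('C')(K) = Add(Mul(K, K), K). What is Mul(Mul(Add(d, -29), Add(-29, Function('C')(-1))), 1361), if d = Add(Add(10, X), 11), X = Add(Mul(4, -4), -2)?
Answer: 1026194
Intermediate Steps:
X = -18 (X = Add(-16, -2) = -18)
Function('C')(K) = Add(K, Pow(K, 2)) (Function('C')(K) = Add(Pow(K, 2), K) = Add(K, Pow(K, 2)))
d = 3 (d = Add(Add(10, -18), 11) = Add(-8, 11) = 3)
Mul(Mul(Add(d, -29), Add(-29, Function('C')(-1))), 1361) = Mul(Mul(Add(3, -29), Add(-29, Mul(-1, Add(1, -1)))), 1361) = Mul(Mul(-26, Add(-29, Mul(-1, 0))), 1361) = Mul(Mul(-26, Add(-29, 0)), 1361) = Mul(Mul(-26, -29), 1361) = Mul(754, 1361) = 1026194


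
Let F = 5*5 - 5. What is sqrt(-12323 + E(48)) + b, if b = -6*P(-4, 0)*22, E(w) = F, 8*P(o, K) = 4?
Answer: -66 + 3*I*sqrt(1367) ≈ -66.0 + 110.92*I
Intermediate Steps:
F = 20 (F = 25 - 5 = 20)
P(o, K) = 1/2 (P(o, K) = (1/8)*4 = 1/2)
E(w) = 20
b = -66 (b = -6*1/2*22 = -3*22 = -66)
sqrt(-12323 + E(48)) + b = sqrt(-12323 + 20) - 66 = sqrt(-12303) - 66 = 3*I*sqrt(1367) - 66 = -66 + 3*I*sqrt(1367)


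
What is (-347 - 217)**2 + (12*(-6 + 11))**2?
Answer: 321696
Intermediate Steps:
(-347 - 217)**2 + (12*(-6 + 11))**2 = (-564)**2 + (12*5)**2 = 318096 + 60**2 = 318096 + 3600 = 321696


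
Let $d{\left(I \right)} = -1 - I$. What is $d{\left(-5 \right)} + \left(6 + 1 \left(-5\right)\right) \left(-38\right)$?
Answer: $-34$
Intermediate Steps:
$d{\left(-5 \right)} + \left(6 + 1 \left(-5\right)\right) \left(-38\right) = \left(-1 - -5\right) + \left(6 + 1 \left(-5\right)\right) \left(-38\right) = \left(-1 + 5\right) + \left(6 - 5\right) \left(-38\right) = 4 + 1 \left(-38\right) = 4 - 38 = -34$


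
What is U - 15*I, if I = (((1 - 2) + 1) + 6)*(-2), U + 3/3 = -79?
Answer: 100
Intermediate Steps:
U = -80 (U = -1 - 79 = -80)
I = -12 (I = ((-1 + 1) + 6)*(-2) = (0 + 6)*(-2) = 6*(-2) = -12)
U - 15*I = -80 - 15*(-12) = -80 + 180 = 100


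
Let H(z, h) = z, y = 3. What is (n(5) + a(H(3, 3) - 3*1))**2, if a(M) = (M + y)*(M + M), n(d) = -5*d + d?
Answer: 400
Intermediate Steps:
n(d) = -4*d
a(M) = 2*M*(3 + M) (a(M) = (M + 3)*(M + M) = (3 + M)*(2*M) = 2*M*(3 + M))
(n(5) + a(H(3, 3) - 3*1))**2 = (-4*5 + 2*(3 - 3*1)*(3 + (3 - 3*1)))**2 = (-20 + 2*(3 - 3)*(3 + (3 - 3)))**2 = (-20 + 2*0*(3 + 0))**2 = (-20 + 2*0*3)**2 = (-20 + 0)**2 = (-20)**2 = 400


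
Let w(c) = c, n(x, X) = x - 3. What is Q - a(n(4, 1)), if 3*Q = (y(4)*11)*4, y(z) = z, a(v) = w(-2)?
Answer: 182/3 ≈ 60.667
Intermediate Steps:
n(x, X) = -3 + x
a(v) = -2
Q = 176/3 (Q = ((4*11)*4)/3 = (44*4)/3 = (⅓)*176 = 176/3 ≈ 58.667)
Q - a(n(4, 1)) = 176/3 - 1*(-2) = 176/3 + 2 = 182/3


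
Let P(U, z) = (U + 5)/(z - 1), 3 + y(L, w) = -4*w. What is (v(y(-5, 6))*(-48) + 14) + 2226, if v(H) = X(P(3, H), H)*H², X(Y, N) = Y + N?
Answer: 6699152/7 ≈ 9.5702e+5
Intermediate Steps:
y(L, w) = -3 - 4*w
P(U, z) = (5 + U)/(-1 + z)
X(Y, N) = N + Y
v(H) = H²*(H + 8/(-1 + H)) (v(H) = (H + (5 + 3)/(-1 + H))*H² = (H + 8/(-1 + H))*H² = H²*(H + 8/(-1 + H)))
(v(y(-5, 6))*(-48) + 14) + 2226 = (((-3 - 4*6)²*(8 + (-3 - 4*6)*(-1 + (-3 - 4*6)))/(-1 + (-3 - 4*6)))*(-48) + 14) + 2226 = (((-3 - 24)²*(8 + (-3 - 24)*(-1 + (-3 - 24)))/(-1 + (-3 - 24)))*(-48) + 14) + 2226 = (((-27)²*(8 - 27*(-1 - 27))/(-1 - 27))*(-48) + 14) + 2226 = ((729*(8 - 27*(-28))/(-28))*(-48) + 14) + 2226 = ((729*(-1/28)*(8 + 756))*(-48) + 14) + 2226 = ((729*(-1/28)*764)*(-48) + 14) + 2226 = (-139239/7*(-48) + 14) + 2226 = (6683472/7 + 14) + 2226 = 6683570/7 + 2226 = 6699152/7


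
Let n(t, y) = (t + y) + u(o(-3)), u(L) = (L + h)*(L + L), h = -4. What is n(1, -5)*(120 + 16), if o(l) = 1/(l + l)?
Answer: -3196/9 ≈ -355.11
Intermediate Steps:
o(l) = 1/(2*l)
u(L) = 2*L*(-4 + L) (u(L) = (L - 4)*(L + L) = (-4 + L)*(2*L) = 2*L*(-4 + L))
n(t, y) = 25/18 + t + y (n(t, y) = (t + y) + 2*((1/2)/(-3))*(-4 + (1/2)/(-3)) = (t + y) + 2*((1/2)*(-1/3))*(-4 + (1/2)*(-1/3)) = (t + y) + 2*(-1/6)*(-4 - 1/6) = (t + y) + 2*(-1/6)*(-25/6) = (t + y) + 25/18 = 25/18 + t + y)
n(1, -5)*(120 + 16) = (25/18 + 1 - 5)*(120 + 16) = -47/18*136 = -3196/9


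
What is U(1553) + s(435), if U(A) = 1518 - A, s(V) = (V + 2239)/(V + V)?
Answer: -13888/435 ≈ -31.926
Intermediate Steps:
s(V) = (2239 + V)/(2*V) (s(V) = (2239 + V)/((2*V)) = (2239 + V)*(1/(2*V)) = (2239 + V)/(2*V))
U(1553) + s(435) = (1518 - 1*1553) + (½)*(2239 + 435)/435 = (1518 - 1553) + (½)*(1/435)*2674 = -35 + 1337/435 = -13888/435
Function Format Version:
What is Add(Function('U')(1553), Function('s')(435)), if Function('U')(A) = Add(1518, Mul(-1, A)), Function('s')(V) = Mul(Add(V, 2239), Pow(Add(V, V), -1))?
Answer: Rational(-13888, 435) ≈ -31.926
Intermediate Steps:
Function('s')(V) = Mul(Rational(1, 2), Pow(V, -1), Add(2239, V)) (Function('s')(V) = Mul(Add(2239, V), Pow(Mul(2, V), -1)) = Mul(Add(2239, V), Mul(Rational(1, 2), Pow(V, -1))) = Mul(Rational(1, 2), Pow(V, -1), Add(2239, V)))
Add(Function('U')(1553), Function('s')(435)) = Add(Add(1518, Mul(-1, 1553)), Mul(Rational(1, 2), Pow(435, -1), Add(2239, 435))) = Add(Add(1518, -1553), Mul(Rational(1, 2), Rational(1, 435), 2674)) = Add(-35, Rational(1337, 435)) = Rational(-13888, 435)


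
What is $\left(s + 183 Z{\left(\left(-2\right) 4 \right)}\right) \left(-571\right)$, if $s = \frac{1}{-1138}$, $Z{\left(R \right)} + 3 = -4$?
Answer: $\frac{832391809}{1138} \approx 7.3145 \cdot 10^{5}$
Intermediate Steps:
$Z{\left(R \right)} = -7$ ($Z{\left(R \right)} = -3 - 4 = -7$)
$s = - \frac{1}{1138} \approx -0.00087873$
$\left(s + 183 Z{\left(\left(-2\right) 4 \right)}\right) \left(-571\right) = \left(- \frac{1}{1138} + 183 \left(-7\right)\right) \left(-571\right) = \left(- \frac{1}{1138} - 1281\right) \left(-571\right) = \left(- \frac{1457779}{1138}\right) \left(-571\right) = \frac{832391809}{1138}$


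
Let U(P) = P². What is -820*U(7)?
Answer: -40180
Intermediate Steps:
-820*U(7) = -820*7² = -820*49 = -40180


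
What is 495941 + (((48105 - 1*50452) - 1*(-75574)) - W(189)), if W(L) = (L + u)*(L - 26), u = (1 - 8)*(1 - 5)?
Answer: 533797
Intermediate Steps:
u = 28 (u = -7*(-4) = 28)
W(L) = (-26 + L)*(28 + L) (W(L) = (L + 28)*(L - 26) = (28 + L)*(-26 + L) = (-26 + L)*(28 + L))
495941 + (((48105 - 1*50452) - 1*(-75574)) - W(189)) = 495941 + (((48105 - 1*50452) - 1*(-75574)) - (-728 + 189² + 2*189)) = 495941 + (((48105 - 50452) + 75574) - (-728 + 35721 + 378)) = 495941 + ((-2347 + 75574) - 1*35371) = 495941 + (73227 - 35371) = 495941 + 37856 = 533797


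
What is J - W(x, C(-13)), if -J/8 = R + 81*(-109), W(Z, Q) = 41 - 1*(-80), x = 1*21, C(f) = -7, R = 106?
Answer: 69663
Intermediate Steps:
x = 21
W(Z, Q) = 121 (W(Z, Q) = 41 + 80 = 121)
J = 69784 (J = -8*(106 + 81*(-109)) = -8*(106 - 8829) = -8*(-8723) = 69784)
J - W(x, C(-13)) = 69784 - 1*121 = 69784 - 121 = 69663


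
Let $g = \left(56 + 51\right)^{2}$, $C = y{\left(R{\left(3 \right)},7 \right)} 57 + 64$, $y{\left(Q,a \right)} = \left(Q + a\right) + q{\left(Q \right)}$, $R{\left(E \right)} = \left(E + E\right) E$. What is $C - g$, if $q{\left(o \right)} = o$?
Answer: $-8934$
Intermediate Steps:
$R{\left(E \right)} = 2 E^{2}$ ($R{\left(E \right)} = 2 E E = 2 E^{2}$)
$y{\left(Q,a \right)} = a + 2 Q$ ($y{\left(Q,a \right)} = \left(Q + a\right) + Q = a + 2 Q$)
$C = 2515$ ($C = \left(7 + 2 \cdot 2 \cdot 3^{2}\right) 57 + 64 = \left(7 + 2 \cdot 2 \cdot 9\right) 57 + 64 = \left(7 + 2 \cdot 18\right) 57 + 64 = \left(7 + 36\right) 57 + 64 = 43 \cdot 57 + 64 = 2451 + 64 = 2515$)
$g = 11449$ ($g = 107^{2} = 11449$)
$C - g = 2515 - 11449 = -8934$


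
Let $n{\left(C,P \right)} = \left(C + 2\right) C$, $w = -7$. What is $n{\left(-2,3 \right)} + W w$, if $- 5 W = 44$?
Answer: $\frac{308}{5} \approx 61.6$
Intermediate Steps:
$W = - \frac{44}{5}$ ($W = \left(- \frac{1}{5}\right) 44 = - \frac{44}{5} \approx -8.8$)
$n{\left(C,P \right)} = C \left(2 + C\right)$ ($n{\left(C,P \right)} = \left(2 + C\right) C = C \left(2 + C\right)$)
$n{\left(-2,3 \right)} + W w = - 2 \left(2 - 2\right) - - \frac{308}{5} = \left(-2\right) 0 + \frac{308}{5} = 0 + \frac{308}{5} = \frac{308}{5}$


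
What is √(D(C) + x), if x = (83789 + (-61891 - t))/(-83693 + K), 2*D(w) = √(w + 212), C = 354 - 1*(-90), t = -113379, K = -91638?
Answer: √(-23718251687 + 61481919122*√41)/175331 ≈ 3.4691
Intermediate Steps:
C = 444 (C = 354 + 90 = 444)
D(w) = √(212 + w)/2 (D(w) = √(w + 212)/2 = √(212 + w)/2)
x = -135277/175331 (x = (83789 + (-61891 - 1*(-113379)))/(-83693 - 91638) = (83789 + (-61891 + 113379))/(-175331) = (83789 + 51488)*(-1/175331) = 135277*(-1/175331) = -135277/175331 ≈ -0.77155)
√(D(C) + x) = √(√(212 + 444)/2 - 135277/175331) = √(√656/2 - 135277/175331) = √((4*√41)/2 - 135277/175331) = √(2*√41 - 135277/175331) = √(-135277/175331 + 2*√41)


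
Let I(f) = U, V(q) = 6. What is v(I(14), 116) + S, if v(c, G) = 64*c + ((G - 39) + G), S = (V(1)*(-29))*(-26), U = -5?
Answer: 4397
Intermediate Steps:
I(f) = -5
S = 4524 (S = (6*(-29))*(-26) = -174*(-26) = 4524)
v(c, G) = -39 + 2*G + 64*c (v(c, G) = 64*c + ((-39 + G) + G) = 64*c + (-39 + 2*G) = -39 + 2*G + 64*c)
v(I(14), 116) + S = (-39 + 2*116 + 64*(-5)) + 4524 = (-39 + 232 - 320) + 4524 = -127 + 4524 = 4397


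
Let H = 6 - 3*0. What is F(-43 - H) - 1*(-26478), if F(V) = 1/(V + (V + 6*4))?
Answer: 1959371/74 ≈ 26478.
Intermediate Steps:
H = 6 (H = 6 + 0 = 6)
F(V) = 1/(24 + 2*V) (F(V) = 1/(V + (V + 24)) = 1/(V + (24 + V)) = 1/(24 + 2*V))
F(-43 - H) - 1*(-26478) = 1/(2*(12 + (-43 - 1*6))) - 1*(-26478) = 1/(2*(12 + (-43 - 6))) + 26478 = 1/(2*(12 - 49)) + 26478 = (½)/(-37) + 26478 = (½)*(-1/37) + 26478 = -1/74 + 26478 = 1959371/74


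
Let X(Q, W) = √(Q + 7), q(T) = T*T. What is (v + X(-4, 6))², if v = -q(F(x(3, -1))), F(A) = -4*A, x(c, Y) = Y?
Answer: (16 - √3)² ≈ 203.57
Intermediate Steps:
q(T) = T²
X(Q, W) = √(7 + Q)
v = -16 (v = -(-4*(-1))² = -1*4² = -1*16 = -16)
(v + X(-4, 6))² = (-16 + √(7 - 4))² = (-16 + √3)²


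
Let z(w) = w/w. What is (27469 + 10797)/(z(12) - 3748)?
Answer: -38266/3747 ≈ -10.212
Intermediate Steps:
z(w) = 1
(27469 + 10797)/(z(12) - 3748) = (27469 + 10797)/(1 - 3748) = 38266/(-3747) = 38266*(-1/3747) = -38266/3747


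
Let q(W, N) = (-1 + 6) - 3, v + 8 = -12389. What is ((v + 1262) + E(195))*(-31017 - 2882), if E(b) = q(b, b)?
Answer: 377397567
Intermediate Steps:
v = -12397 (v = -8 - 12389 = -12397)
q(W, N) = 2 (q(W, N) = 5 - 3 = 2)
E(b) = 2
((v + 1262) + E(195))*(-31017 - 2882) = ((-12397 + 1262) + 2)*(-31017 - 2882) = (-11135 + 2)*(-33899) = -11133*(-33899) = 377397567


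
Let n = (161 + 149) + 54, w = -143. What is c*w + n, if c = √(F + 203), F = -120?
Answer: 364 - 143*√83 ≈ -938.79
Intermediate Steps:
n = 364 (n = 310 + 54 = 364)
c = √83 (c = √(-120 + 203) = √83 ≈ 9.1104)
c*w + n = √83*(-143) + 364 = -143*√83 + 364 = 364 - 143*√83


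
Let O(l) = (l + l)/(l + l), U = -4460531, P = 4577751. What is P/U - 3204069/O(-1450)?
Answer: -14291853678390/4460531 ≈ -3.2041e+6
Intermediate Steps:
O(l) = 1 (O(l) = (2*l)/((2*l)) = (2*l)*(1/(2*l)) = 1)
P/U - 3204069/O(-1450) = 4577751/(-4460531) - 3204069/1 = 4577751*(-1/4460531) - 3204069*1 = -4577751/4460531 - 3204069 = -14291853678390/4460531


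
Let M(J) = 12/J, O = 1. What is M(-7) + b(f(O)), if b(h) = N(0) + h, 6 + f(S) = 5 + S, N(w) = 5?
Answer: 23/7 ≈ 3.2857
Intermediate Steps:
f(S) = -1 + S (f(S) = -6 + (5 + S) = -1 + S)
b(h) = 5 + h
M(-7) + b(f(O)) = 12/(-7) + (5 + (-1 + 1)) = 12*(-1/7) + (5 + 0) = -12/7 + 5 = 23/7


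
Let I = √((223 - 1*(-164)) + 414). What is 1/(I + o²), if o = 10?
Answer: 100/9199 - 3*√89/9199 ≈ 0.0077941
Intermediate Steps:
I = 3*√89 (I = √((223 + 164) + 414) = √(387 + 414) = √801 = 3*√89 ≈ 28.302)
1/(I + o²) = 1/(3*√89 + 10²) = 1/(3*√89 + 100) = 1/(100 + 3*√89)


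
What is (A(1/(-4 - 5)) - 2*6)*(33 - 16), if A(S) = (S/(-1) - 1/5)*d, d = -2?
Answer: -9044/45 ≈ -200.98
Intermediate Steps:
A(S) = ⅖ + 2*S (A(S) = (S/(-1) - 1/5)*(-2) = (S*(-1) - 1*⅕)*(-2) = (-S - ⅕)*(-2) = (-⅕ - S)*(-2) = ⅖ + 2*S)
(A(1/(-4 - 5)) - 2*6)*(33 - 16) = ((⅖ + 2/(-4 - 5)) - 2*6)*(33 - 16) = ((⅖ + 2/(-9)) - 12)*17 = ((⅖ + 2*(-⅑)) - 12)*17 = ((⅖ - 2/9) - 12)*17 = (8/45 - 12)*17 = -532/45*17 = -9044/45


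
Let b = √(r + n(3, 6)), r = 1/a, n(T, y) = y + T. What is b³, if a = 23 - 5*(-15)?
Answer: 883*√1766/1372 ≈ 27.046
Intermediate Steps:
n(T, y) = T + y
a = 98 (a = 23 - 1*(-75) = 23 + 75 = 98)
r = 1/98 ≈ 0.010204
b = √1766/14 (b = √(1/98 + (3 + 6)) = √(1/98 + 9) = √(883/98) = √1766/14 ≈ 3.0017)
b³ = (√1766/14)³ = 883*√1766/1372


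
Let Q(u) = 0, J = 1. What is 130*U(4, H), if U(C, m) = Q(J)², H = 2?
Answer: 0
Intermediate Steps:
U(C, m) = 0 (U(C, m) = 0² = 0)
130*U(4, H) = 130*0 = 0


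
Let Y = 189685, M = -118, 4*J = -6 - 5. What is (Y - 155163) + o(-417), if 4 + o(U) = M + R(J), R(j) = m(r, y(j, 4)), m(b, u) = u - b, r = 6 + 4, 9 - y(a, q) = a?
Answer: 137607/4 ≈ 34402.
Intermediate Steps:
y(a, q) = 9 - a
J = -11/4 (J = (-6 - 5)/4 = (¼)*(-11) = -11/4 ≈ -2.7500)
r = 10
R(j) = -1 - j (R(j) = (9 - j) - 1*10 = (9 - j) - 10 = -1 - j)
o(U) = -481/4 (o(U) = -4 + (-118 + (-1 - 1*(-11/4))) = -4 + (-118 + (-1 + 11/4)) = -4 + (-118 + 7/4) = -4 - 465/4 = -481/4)
(Y - 155163) + o(-417) = (189685 - 155163) - 481/4 = 34522 - 481/4 = 137607/4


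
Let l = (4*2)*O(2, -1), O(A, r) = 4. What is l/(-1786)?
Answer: -16/893 ≈ -0.017917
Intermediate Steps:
l = 32 (l = (4*2)*4 = 8*4 = 32)
l/(-1786) = 32/(-1786) = 32*(-1/1786) = -16/893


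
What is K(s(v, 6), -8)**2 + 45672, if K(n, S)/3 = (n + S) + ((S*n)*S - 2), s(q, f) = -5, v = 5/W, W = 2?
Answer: 1055697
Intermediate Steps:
v = 5/2 ≈ 2.5000
K(n, S) = -6 + 3*S + 3*n + 3*n*S**2 (K(n, S) = 3*((n + S) + ((S*n)*S - 2)) = 3*((S + n) + (n*S**2 - 2)) = 3*((S + n) + (-2 + n*S**2)) = 3*(-2 + S + n + n*S**2) = -6 + 3*S + 3*n + 3*n*S**2)
K(s(v, 6), -8)**2 + 45672 = (-6 + 3*(-8) + 3*(-5) + 3*(-5)*(-8)**2)**2 + 45672 = (-6 - 24 - 15 + 3*(-5)*64)**2 + 45672 = (-6 - 24 - 15 - 960)**2 + 45672 = (-1005)**2 + 45672 = 1010025 + 45672 = 1055697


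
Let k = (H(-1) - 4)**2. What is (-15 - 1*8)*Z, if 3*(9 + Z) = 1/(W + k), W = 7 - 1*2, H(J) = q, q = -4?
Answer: 1862/9 ≈ 206.89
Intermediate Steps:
H(J) = -4
W = 5 (W = 7 - 2 = 5)
k = 64 (k = (-4 - 4)**2 = (-8)**2 = 64)
Z = -1862/207 (Z = -9 + 1/(3*(5 + 64)) = -9 + (1/3)/69 = -9 + (1/3)*(1/69) = -9 + 1/207 = -1862/207 ≈ -8.9952)
(-15 - 1*8)*Z = (-15 - 1*8)*(-1862/207) = (-15 - 8)*(-1862/207) = -23*(-1862/207) = 1862/9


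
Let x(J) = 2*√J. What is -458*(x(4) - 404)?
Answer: 183200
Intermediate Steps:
-458*(x(4) - 404) = -458*(2*√4 - 404) = -458*(2*2 - 404) = -458*(4 - 404) = -458*(-400) = 183200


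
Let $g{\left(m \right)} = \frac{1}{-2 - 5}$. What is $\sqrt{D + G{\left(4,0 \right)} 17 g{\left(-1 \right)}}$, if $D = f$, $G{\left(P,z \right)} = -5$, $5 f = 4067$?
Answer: $\frac{\sqrt{1011290}}{35} \approx 28.732$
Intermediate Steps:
$f = \frac{4067}{5}$ ($f = \frac{1}{5} \cdot 4067 = \frac{4067}{5} \approx 813.4$)
$g{\left(m \right)} = - \frac{1}{7}$ ($g{\left(m \right)} = \frac{1}{-7} = - \frac{1}{7}$)
$D = \frac{4067}{5} \approx 813.4$
$\sqrt{D + G{\left(4,0 \right)} 17 g{\left(-1 \right)}} = \sqrt{\frac{4067}{5} + \left(-5\right) 17 \left(- \frac{1}{7}\right)} = \sqrt{\frac{4067}{5} - - \frac{85}{7}} = \sqrt{\frac{4067}{5} + \frac{85}{7}} = \sqrt{\frac{28894}{35}} = \frac{\sqrt{1011290}}{35}$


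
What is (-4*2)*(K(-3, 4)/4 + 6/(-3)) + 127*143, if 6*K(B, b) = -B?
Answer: 18176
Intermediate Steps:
K(B, b) = -B/6 (K(B, b) = (-B)/6 = -B/6)
(-4*2)*(K(-3, 4)/4 + 6/(-3)) + 127*143 = (-4*2)*(-⅙*(-3)/4 + 6/(-3)) + 127*143 = -8*((½)*(¼) + 6*(-⅓)) + 18161 = -8*(⅛ - 2) + 18161 = -8*(-15/8) + 18161 = 15 + 18161 = 18176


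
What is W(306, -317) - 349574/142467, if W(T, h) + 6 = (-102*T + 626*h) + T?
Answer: -32675725892/142467 ≈ -2.2936e+5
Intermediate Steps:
W(T, h) = -6 - 101*T + 626*h (W(T, h) = -6 + ((-102*T + 626*h) + T) = -6 + (-101*T + 626*h) = -6 - 101*T + 626*h)
W(306, -317) - 349574/142467 = (-6 - 101*306 + 626*(-317)) - 349574/142467 = (-6 - 30906 - 198442) - 349574/142467 = -229354 - 1*349574/142467 = -229354 - 349574/142467 = -32675725892/142467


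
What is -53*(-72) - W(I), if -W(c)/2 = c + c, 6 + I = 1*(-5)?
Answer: 3772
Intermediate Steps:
I = -11 (I = -6 + 1*(-5) = -6 - 5 = -11)
W(c) = -4*c (W(c) = -2*(c + c) = -4*c)
-53*(-72) - W(I) = -53*(-72) - (-4)*(-11) = 3816 - 1*44 = 3816 - 44 = 3772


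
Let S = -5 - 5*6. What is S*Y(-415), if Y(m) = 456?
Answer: -15960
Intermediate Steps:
S = -35 (S = -5 - 30 = -35)
S*Y(-415) = -35*456 = -15960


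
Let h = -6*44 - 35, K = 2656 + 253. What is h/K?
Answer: -299/2909 ≈ -0.10278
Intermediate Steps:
K = 2909
h = -299 (h = -264 - 35 = -299)
h/K = -299/2909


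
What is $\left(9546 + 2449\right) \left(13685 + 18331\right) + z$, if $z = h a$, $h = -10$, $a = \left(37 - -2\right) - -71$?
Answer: $384030820$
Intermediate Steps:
$a = 110$ ($a = \left(37 + 2\right) + 71 = 39 + 71 = 110$)
$z = -1100$ ($z = \left(-10\right) 110 = -1100$)
$\left(9546 + 2449\right) \left(13685 + 18331\right) + z = \left(9546 + 2449\right) \left(13685 + 18331\right) - 1100 = 11995 \cdot 32016 - 1100 = 384031920 - 1100 = 384030820$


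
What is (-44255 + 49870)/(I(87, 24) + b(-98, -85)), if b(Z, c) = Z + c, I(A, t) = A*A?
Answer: 5615/7386 ≈ 0.76022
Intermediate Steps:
I(A, t) = A**2
(-44255 + 49870)/(I(87, 24) + b(-98, -85)) = (-44255 + 49870)/(87**2 + (-98 - 85)) = 5615/(7569 - 183) = 5615/7386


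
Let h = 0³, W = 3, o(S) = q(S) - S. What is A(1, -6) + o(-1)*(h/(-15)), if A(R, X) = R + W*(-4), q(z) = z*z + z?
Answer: -11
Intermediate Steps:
q(z) = z + z² (q(z) = z² + z = z + z²)
o(S) = -S + S*(1 + S) (o(S) = S*(1 + S) - S = -S + S*(1 + S))
h = 0
A(R, X) = -12 + R (A(R, X) = R + 3*(-4) = R - 12 = -12 + R)
A(1, -6) + o(-1)*(h/(-15)) = (-12 + 1) + (-1)²*(0/(-15)) = -11 + 1*(0*(-1/15)) = -11 + 1*0 = -11 + 0 = -11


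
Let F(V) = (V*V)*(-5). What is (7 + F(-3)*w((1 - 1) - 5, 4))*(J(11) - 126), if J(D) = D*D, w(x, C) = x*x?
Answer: 5590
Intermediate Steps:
w(x, C) = x**2
J(D) = D**2
F(V) = -5*V**2 (F(V) = V**2*(-5) = -5*V**2)
(7 + F(-3)*w((1 - 1) - 5, 4))*(J(11) - 126) = (7 + (-5*(-3)**2)*((1 - 1) - 5)**2)*(11**2 - 126) = (7 + (-5*9)*(0 - 5)**2)*(121 - 126) = (7 - 45*(-5)**2)*(-5) = (7 - 45*25)*(-5) = (7 - 1125)*(-5) = -1118*(-5) = 5590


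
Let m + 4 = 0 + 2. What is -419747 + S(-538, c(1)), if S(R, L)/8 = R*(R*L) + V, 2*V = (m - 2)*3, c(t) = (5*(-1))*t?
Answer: -11997555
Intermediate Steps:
c(t) = -5*t
m = -2 (m = -4 + (0 + 2) = -4 + 2 = -2)
V = -6 (V = ((-2 - 2)*3)/2 = (-4*3)/2 = (½)*(-12) = -6)
S(R, L) = -48 + 8*L*R² (S(R, L) = 8*(R*(R*L) - 6) = 8*(R*(L*R) - 6) = 8*(L*R² - 6) = 8*(-6 + L*R²) = -48 + 8*L*R²)
-419747 + S(-538, c(1)) = -419747 + (-48 + 8*(-5*1)*(-538)²) = -419747 + (-48 + 8*(-5)*289444) = -419747 + (-48 - 11577760) = -419747 - 11577808 = -11997555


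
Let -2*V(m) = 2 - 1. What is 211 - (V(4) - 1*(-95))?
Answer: 233/2 ≈ 116.50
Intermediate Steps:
V(m) = -½ (V(m) = -(2 - 1)/2 = -½*1 = -½)
211 - (V(4) - 1*(-95)) = 211 - (-½ - 1*(-95)) = 211 - (-½ + 95) = 211 - 1*189/2 = 211 - 189/2 = 233/2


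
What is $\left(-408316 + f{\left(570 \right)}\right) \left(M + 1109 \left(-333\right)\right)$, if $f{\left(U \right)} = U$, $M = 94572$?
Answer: $112018019850$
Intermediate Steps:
$\left(-408316 + f{\left(570 \right)}\right) \left(M + 1109 \left(-333\right)\right) = \left(-408316 + 570\right) \left(94572 + 1109 \left(-333\right)\right) = - 407746 \left(94572 - 369297\right) = \left(-407746\right) \left(-274725\right) = 112018019850$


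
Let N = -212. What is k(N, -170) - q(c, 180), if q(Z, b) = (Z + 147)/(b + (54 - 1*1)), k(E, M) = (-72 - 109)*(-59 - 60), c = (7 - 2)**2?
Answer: 5018415/233 ≈ 21538.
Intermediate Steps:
c = 25 (c = 5**2 = 25)
k(E, M) = 21539 (k(E, M) = -181*(-119) = 21539)
q(Z, b) = (147 + Z)/(53 + b) (q(Z, b) = (147 + Z)/(b + (54 - 1)) = (147 + Z)/(b + 53) = (147 + Z)/(53 + b))
k(N, -170) - q(c, 180) = 21539 - (147 + 25)/(53 + 180) = 21539 - 172/233 = 5018415/233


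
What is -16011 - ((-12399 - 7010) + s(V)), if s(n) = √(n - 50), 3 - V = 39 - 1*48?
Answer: 3398 - I*√38 ≈ 3398.0 - 6.1644*I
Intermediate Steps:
V = 12 (V = 3 - (39 - 1*48) = 3 - (39 - 48) = 3 - 1*(-9) = 3 + 9 = 12)
s(n) = √(-50 + n)
-16011 - ((-12399 - 7010) + s(V)) = -16011 - ((-12399 - 7010) + √(-50 + 12)) = -16011 - (-19409 + √(-38)) = -16011 - (-19409 + I*√38) = -16011 + (19409 - I*√38) = 3398 - I*√38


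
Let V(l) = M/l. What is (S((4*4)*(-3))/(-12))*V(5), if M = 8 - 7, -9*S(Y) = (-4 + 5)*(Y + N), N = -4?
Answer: -13/135 ≈ -0.096296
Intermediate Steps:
S(Y) = 4/9 - Y/9 (S(Y) = -(-4 + 5)*(Y - 4)/9 = -(-4 + Y)/9 = 4/9 - Y/9)
M = 1
V(l) = 1/l
(S((4*4)*(-3))/(-12))*V(5) = ((4/9 - 4*4*(-3)/9)/(-12))/5 = ((4/9 - 16*(-3)/9)*(-1/12))*(⅕) = ((4/9 - ⅑*(-48))*(-1/12))*(⅕) = ((4/9 + 16/3)*(-1/12))*(⅕) = ((52/9)*(-1/12))*(⅕) = -13/27*⅕ = -13/135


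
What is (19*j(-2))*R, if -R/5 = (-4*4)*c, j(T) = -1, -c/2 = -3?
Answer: -9120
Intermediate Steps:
c = 6 (c = -2*(-3) = 6)
R = 480 (R = -5*(-4*4)*6 = -(-80)*6 = -5*(-96) = 480)
(19*j(-2))*R = (19*(-1))*480 = -19*480 = -9120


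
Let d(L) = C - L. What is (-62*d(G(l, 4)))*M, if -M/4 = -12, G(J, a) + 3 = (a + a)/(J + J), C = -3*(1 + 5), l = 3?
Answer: 48608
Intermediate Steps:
C = -18 (C = -3*6 = -18)
G(J, a) = -3 + a/J (G(J, a) = -3 + (a + a)/(J + J) = -3 + (2*a)/((2*J)) = -3 + (2*a)*(1/(2*J)) = -3 + a/J)
M = 48 (M = -4*(-12) = 48)
d(L) = -18 - L
(-62*d(G(l, 4)))*M = -62*(-18 - (-3 + 4/3))*48 = -62*(-18 - 1*(-5/3))*48 = -62*(-18 + 5/3)*48 = -62*(-49/3)*48 = (3038/3)*48 = 48608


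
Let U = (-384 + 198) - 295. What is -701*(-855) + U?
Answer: 598874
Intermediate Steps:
U = -481 (U = -186 - 295 = -481)
-701*(-855) + U = -701*(-855) - 481 = 599355 - 481 = 598874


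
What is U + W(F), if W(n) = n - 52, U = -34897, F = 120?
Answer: -34829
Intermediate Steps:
W(n) = -52 + n
U + W(F) = -34897 + (-52 + 120) = -34897 + 68 = -34829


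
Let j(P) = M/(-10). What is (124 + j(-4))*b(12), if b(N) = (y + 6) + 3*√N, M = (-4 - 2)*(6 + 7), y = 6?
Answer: 7908/5 + 3954*√3/5 ≈ 2951.3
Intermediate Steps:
M = -78 (M = -6*13 = -78)
j(P) = 39/5 (j(P) = -78/(-10) = -78*(-⅒) = 39/5)
b(N) = 12 + 3*√N (b(N) = (6 + 6) + 3*√N = 12 + 3*√N)
(124 + j(-4))*b(12) = (124 + 39/5)*(12 + 3*√12) = 659*(12 + 3*(2*√3))/5 = 659*(12 + 6*√3)/5 = 7908/5 + 3954*√3/5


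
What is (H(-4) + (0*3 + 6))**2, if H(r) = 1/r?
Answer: 529/16 ≈ 33.063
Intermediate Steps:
(H(-4) + (0*3 + 6))**2 = (1/(-4) + (0*3 + 6))**2 = (-1/4 + (0 + 6))**2 = (-1/4 + 6)**2 = (23/4)**2 = 529/16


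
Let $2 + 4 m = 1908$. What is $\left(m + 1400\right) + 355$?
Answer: $\frac{4463}{2} \approx 2231.5$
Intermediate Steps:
$m = \frac{953}{2}$ ($m = - \frac{1}{2} + \frac{1}{4} \cdot 1908 = - \frac{1}{2} + 477 = \frac{953}{2} \approx 476.5$)
$\left(m + 1400\right) + 355 = \left(\frac{953}{2} + 1400\right) + 355 = \frac{3753}{2} + 355 = \frac{4463}{2}$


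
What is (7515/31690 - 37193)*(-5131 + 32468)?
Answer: -6444088982347/6338 ≈ -1.0167e+9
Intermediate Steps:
(7515/31690 - 37193)*(-5131 + 32468) = (7515*(1/31690) - 37193)*27337 = (1503/6338 - 37193)*27337 = -235727731/6338*27337 = -6444088982347/6338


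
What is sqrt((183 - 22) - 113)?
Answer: 4*sqrt(3) ≈ 6.9282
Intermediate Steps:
sqrt((183 - 22) - 113) = sqrt(161 - 113) = sqrt(48) = 4*sqrt(3)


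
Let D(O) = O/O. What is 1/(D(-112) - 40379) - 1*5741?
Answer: -231810099/40378 ≈ -5741.0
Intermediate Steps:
D(O) = 1
1/(D(-112) - 40379) - 1*5741 = 1/(1 - 40379) - 1*5741 = 1/(-40378) - 5741 = -1/40378 - 5741 = -231810099/40378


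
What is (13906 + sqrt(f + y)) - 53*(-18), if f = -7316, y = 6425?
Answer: 14860 + 9*I*sqrt(11) ≈ 14860.0 + 29.85*I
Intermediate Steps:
(13906 + sqrt(f + y)) - 53*(-18) = (13906 + sqrt(-7316 + 6425)) - 53*(-18) = (13906 + sqrt(-891)) + 954 = (13906 + 9*I*sqrt(11)) + 954 = 14860 + 9*I*sqrt(11)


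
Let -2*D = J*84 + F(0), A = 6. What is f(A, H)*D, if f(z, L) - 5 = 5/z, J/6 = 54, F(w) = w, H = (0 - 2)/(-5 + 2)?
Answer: -79380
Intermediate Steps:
H = ⅔ (H = -2/(-3) = -2*(-⅓) = ⅔ ≈ 0.66667)
J = 324 (J = 6*54 = 324)
D = -13608 (D = -(324*84 + 0)/2 = -(27216 + 0)/2 = -½*27216 = -13608)
f(z, L) = 5 + 5/z
f(A, H)*D = (5 + 5/6)*(-13608) = (5 + 5*(⅙))*(-13608) = (5 + ⅚)*(-13608) = (35/6)*(-13608) = -79380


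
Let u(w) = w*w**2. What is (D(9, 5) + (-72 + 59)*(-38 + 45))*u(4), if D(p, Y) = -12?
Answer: -6592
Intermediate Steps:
u(w) = w**3
(D(9, 5) + (-72 + 59)*(-38 + 45))*u(4) = (-12 + (-72 + 59)*(-38 + 45))*4**3 = (-12 - 13*7)*64 = (-12 - 91)*64 = -103*64 = -6592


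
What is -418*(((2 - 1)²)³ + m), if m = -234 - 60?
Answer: 122474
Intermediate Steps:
m = -294
-418*(((2 - 1)²)³ + m) = -418*(((2 - 1)²)³ - 294) = -418*((1²)³ - 294) = -418*(1³ - 294) = -418*(1 - 294) = -418*(-293) = 122474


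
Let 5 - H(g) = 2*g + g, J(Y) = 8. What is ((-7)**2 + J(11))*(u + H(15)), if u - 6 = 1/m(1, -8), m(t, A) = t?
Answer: -1881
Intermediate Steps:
u = 7 (u = 6 + 1/1 = 6 + 1 = 7)
H(g) = 5 - 3*g (H(g) = 5 - (2*g + g) = 5 - 3*g)
((-7)**2 + J(11))*(u + H(15)) = ((-7)**2 + 8)*(7 + (5 - 3*15)) = (49 + 8)*(7 + (5 - 45)) = 57*(7 - 40) = 57*(-33) = -1881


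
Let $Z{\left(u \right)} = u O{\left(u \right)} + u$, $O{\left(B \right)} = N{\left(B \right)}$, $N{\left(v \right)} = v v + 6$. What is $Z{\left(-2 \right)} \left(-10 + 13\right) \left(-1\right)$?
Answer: $66$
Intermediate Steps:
$N{\left(v \right)} = 6 + v^{2}$ ($N{\left(v \right)} = v^{2} + 6 = 6 + v^{2}$)
$O{\left(B \right)} = 6 + B^{2}$
$Z{\left(u \right)} = u + u \left(6 + u^{2}\right)$ ($Z{\left(u \right)} = u \left(6 + u^{2}\right) + u = u + u \left(6 + u^{2}\right)$)
$Z{\left(-2 \right)} \left(-10 + 13\right) \left(-1\right) = - 2 \left(7 + \left(-2\right)^{2}\right) \left(-10 + 13\right) \left(-1\right) = - 2 \left(7 + 4\right) 3 \left(-1\right) = \left(-2\right) 11 \left(-3\right) = \left(-22\right) \left(-3\right) = 66$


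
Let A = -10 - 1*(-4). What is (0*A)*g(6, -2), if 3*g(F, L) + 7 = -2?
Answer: 0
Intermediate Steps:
g(F, L) = -3 (g(F, L) = -7/3 + (⅓)*(-2) = -7/3 - ⅔ = -3)
A = -6 (A = -10 + 4 = -6)
(0*A)*g(6, -2) = (0*(-6))*(-3) = 0*(-3) = 0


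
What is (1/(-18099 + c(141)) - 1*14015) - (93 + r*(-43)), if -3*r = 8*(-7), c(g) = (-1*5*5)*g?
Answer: -95904843/7208 ≈ -13305.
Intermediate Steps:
c(g) = -25*g (c(g) = (-5*5)*g = -25*g)
r = 56/3 (r = -8*(-7)/3 = -1/3*(-56) = 56/3 ≈ 18.667)
(1/(-18099 + c(141)) - 1*14015) - (93 + r*(-43)) = (1/(-18099 - 25*141) - 1*14015) - (93 + (56/3)*(-43)) = (1/(-18099 - 3525) - 14015) - (93 - 2408/3) = (1/(-21624) - 14015) - 1*(-2129/3) = (-1/21624 - 14015) + 2129/3 = -303060361/21624 + 2129/3 = -95904843/7208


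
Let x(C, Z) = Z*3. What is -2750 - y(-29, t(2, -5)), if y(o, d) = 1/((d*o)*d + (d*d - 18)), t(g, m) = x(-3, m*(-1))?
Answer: -17374499/6318 ≈ -2750.0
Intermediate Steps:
x(C, Z) = 3*Z
t(g, m) = -3*m (t(g, m) = 3*(m*(-1)) = 3*(-m) = -3*m)
y(o, d) = 1/(-18 + d² + o*d²) (y(o, d) = 1/(o*d² + (d² - 18)) = 1/(o*d² + (-18 + d²)) = 1/(-18 + d² + o*d²))
-2750 - y(-29, t(2, -5)) = -2750 - 1/(-18 + (-3*(-5))² - 29*(-3*(-5))²) = -2750 - 1/(-18 + 15² - 29*15²) = -2750 - 1/(-18 + 225 - 29*225) = -2750 - 1/(-18 + 225 - 6525) = -2750 - 1/(-6318) = -2750 - 1*(-1/6318) = -2750 + 1/6318 = -17374499/6318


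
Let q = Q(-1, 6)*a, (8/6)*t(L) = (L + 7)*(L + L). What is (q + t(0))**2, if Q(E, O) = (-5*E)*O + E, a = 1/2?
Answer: 841/4 ≈ 210.25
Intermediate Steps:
a = 1/2 ≈ 0.50000
Q(E, O) = E - 5*E*O (Q(E, O) = -5*E*O + E = E - 5*E*O)
t(L) = 3*L*(7 + L)/2 (t(L) = 3*((L + 7)*(L + L))/4 = 3*((7 + L)*(2*L))/4 = 3*(2*L*(7 + L))/4 = 3*L*(7 + L)/2)
q = 29/2 (q = -(1 - 5*6)*(1/2) = -(1 - 30)*(1/2) = -1*(-29)*(1/2) = 29*(1/2) = 29/2 ≈ 14.500)
(q + t(0))**2 = (29/2 + (3/2)*0*(7 + 0))**2 = (29/2 + (3/2)*0*7)**2 = (29/2 + 0)**2 = (29/2)**2 = 841/4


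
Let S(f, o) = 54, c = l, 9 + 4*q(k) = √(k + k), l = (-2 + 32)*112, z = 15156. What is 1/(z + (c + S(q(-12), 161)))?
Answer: 1/18570 ≈ 5.3850e-5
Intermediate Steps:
l = 3360 (l = 30*112 = 3360)
q(k) = -9/4 + √2*√k/4 (q(k) = -9/4 + √(k + k)/4 = -9/4 + √(2*k)/4 = -9/4 + (√2*√k)/4 = -9/4 + √2*√k/4)
c = 3360
1/(z + (c + S(q(-12), 161))) = 1/(15156 + (3360 + 54)) = 1/(15156 + 3414) = 1/18570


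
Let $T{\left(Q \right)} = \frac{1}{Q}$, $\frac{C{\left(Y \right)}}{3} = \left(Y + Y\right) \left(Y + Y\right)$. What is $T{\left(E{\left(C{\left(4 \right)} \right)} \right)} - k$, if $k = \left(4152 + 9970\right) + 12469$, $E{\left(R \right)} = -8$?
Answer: $- \frac{212729}{8} \approx -26591.0$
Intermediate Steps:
$C{\left(Y \right)} = 12 Y^{2}$ ($C{\left(Y \right)} = 3 \left(Y + Y\right) \left(Y + Y\right) = 3 \cdot 2 Y 2 Y = 3 \cdot 4 Y^{2} = 12 Y^{2}$)
$k = 26591$ ($k = 14122 + 12469 = 26591$)
$T{\left(E{\left(C{\left(4 \right)} \right)} \right)} - k = \frac{1}{-8} - 26591 = - \frac{1}{8} - 26591 = - \frac{212729}{8}$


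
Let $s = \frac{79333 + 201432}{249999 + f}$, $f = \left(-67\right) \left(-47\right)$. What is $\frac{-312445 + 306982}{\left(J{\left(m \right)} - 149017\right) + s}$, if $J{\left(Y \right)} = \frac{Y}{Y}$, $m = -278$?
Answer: $\frac{1382947524}{37722821603} \approx 0.036661$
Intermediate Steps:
$f = 3149$
$s = \frac{280765}{253148}$ ($s = \frac{79333 + 201432}{249999 + 3149} = \frac{280765}{253148} \approx 1.1091$)
$J{\left(Y \right)} = 1$
$\frac{-312445 + 306982}{\left(J{\left(m \right)} - 149017\right) + s} = \frac{-312445 + 306982}{\left(1 - 149017\right) + \frac{280765}{253148}} = - \frac{5463}{-149016 + \frac{280765}{253148}} = - \frac{5463}{- \frac{37722821603}{253148}} = \left(-5463\right) \left(- \frac{253148}{37722821603}\right) = \frac{1382947524}{37722821603}$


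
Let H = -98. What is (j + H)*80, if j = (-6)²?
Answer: -4960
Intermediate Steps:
j = 36
(j + H)*80 = (36 - 98)*80 = -62*80 = -4960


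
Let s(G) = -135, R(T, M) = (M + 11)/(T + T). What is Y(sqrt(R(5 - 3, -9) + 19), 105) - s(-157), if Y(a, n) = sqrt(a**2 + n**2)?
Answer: 135 + sqrt(44178)/2 ≈ 240.09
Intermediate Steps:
R(T, M) = (11 + M)/(2*T) (R(T, M) = (11 + M)/((2*T)) = (11 + M)*(1/(2*T)) = (11 + M)/(2*T))
Y(sqrt(R(5 - 3, -9) + 19), 105) - s(-157) = sqrt((sqrt((11 - 9)/(2*(5 - 3)) + 19))**2 + 105**2) - 1*(-135) = sqrt((sqrt((1/2)*2/2 + 19))**2 + 11025) + 135 = sqrt((sqrt((1/2)*(1/2)*2 + 19))**2 + 11025) + 135 = sqrt((sqrt(1/2 + 19))**2 + 11025) + 135 = sqrt((sqrt(39/2))**2 + 11025) + 135 = sqrt((sqrt(78)/2)**2 + 11025) + 135 = sqrt(39/2 + 11025) + 135 = sqrt(22089/2) + 135 = sqrt(44178)/2 + 135 = 135 + sqrt(44178)/2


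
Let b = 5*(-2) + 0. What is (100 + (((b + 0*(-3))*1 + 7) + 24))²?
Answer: 14641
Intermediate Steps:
b = -10 (b = -10 + 0 = -10)
(100 + (((b + 0*(-3))*1 + 7) + 24))² = (100 + (((-10 + 0*(-3))*1 + 7) + 24))² = (100 + (((-10 + 0)*1 + 7) + 24))² = (100 + ((-10*1 + 7) + 24))² = (100 + ((-10 + 7) + 24))² = (100 + (-3 + 24))² = (100 + 21)² = 121² = 14641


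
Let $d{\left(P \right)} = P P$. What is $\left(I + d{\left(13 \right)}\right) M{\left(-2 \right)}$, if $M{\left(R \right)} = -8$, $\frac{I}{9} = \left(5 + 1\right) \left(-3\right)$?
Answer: $-56$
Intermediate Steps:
$I = -162$ ($I = 9 \left(5 + 1\right) \left(-3\right) = 9 \cdot 6 \left(-3\right) = 9 \left(-18\right) = -162$)
$d{\left(P \right)} = P^{2}$
$\left(I + d{\left(13 \right)}\right) M{\left(-2 \right)} = \left(-162 + 13^{2}\right) \left(-8\right) = \left(-162 + 169\right) \left(-8\right) = 7 \left(-8\right) = -56$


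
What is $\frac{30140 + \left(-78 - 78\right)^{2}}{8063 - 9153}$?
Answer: $- \frac{27238}{545} \approx -49.978$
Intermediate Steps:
$\frac{30140 + \left(-78 - 78\right)^{2}}{8063 - 9153} = \frac{30140 + \left(-156\right)^{2}}{-1090} = \left(30140 + 24336\right) \left(- \frac{1}{1090}\right) = 54476 \left(- \frac{1}{1090}\right) = - \frac{27238}{545}$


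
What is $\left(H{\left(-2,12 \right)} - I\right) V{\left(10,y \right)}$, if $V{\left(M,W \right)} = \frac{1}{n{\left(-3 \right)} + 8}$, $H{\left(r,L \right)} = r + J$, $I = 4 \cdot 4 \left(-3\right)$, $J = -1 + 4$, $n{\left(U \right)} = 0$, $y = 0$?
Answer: $\frac{49}{8} \approx 6.125$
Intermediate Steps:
$J = 3$
$I = -48$ ($I = 16 \left(-3\right) = -48$)
$H{\left(r,L \right)} = 3 + r$ ($H{\left(r,L \right)} = r + 3 = 3 + r$)
$V{\left(M,W \right)} = \frac{1}{8}$ ($V{\left(M,W \right)} = \frac{1}{0 + 8} = \frac{1}{8}$)
$\left(H{\left(-2,12 \right)} - I\right) V{\left(10,y \right)} = \left(\left(3 - 2\right) - -48\right) \frac{1}{8} = \left(1 + 48\right) \frac{1}{8} = 49 \cdot \frac{1}{8} = \frac{49}{8}$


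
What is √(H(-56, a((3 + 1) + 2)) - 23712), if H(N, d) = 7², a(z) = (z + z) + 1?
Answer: I*√23663 ≈ 153.83*I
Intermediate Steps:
a(z) = 1 + 2*z (a(z) = 2*z + 1 = 1 + 2*z)
H(N, d) = 49
√(H(-56, a((3 + 1) + 2)) - 23712) = √(49 - 23712) = √(-23663) = I*√23663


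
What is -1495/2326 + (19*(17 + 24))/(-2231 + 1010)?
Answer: -3637349/2840046 ≈ -1.2807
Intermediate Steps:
-1495/2326 + (19*(17 + 24))/(-2231 + 1010) = -1495*1/2326 + (19*41)/(-1221) = -1495/2326 + 779*(-1/1221) = -1495/2326 - 779/1221 = -3637349/2840046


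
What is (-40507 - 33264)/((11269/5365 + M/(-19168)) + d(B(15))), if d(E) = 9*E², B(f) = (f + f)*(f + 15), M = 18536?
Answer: -948292270340/93709611169819 ≈ -0.010119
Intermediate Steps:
B(f) = 2*f*(15 + f) (B(f) = (2*f)*(15 + f) = 2*f*(15 + f))
(-40507 - 33264)/((11269/5365 + M/(-19168)) + d(B(15))) = (-40507 - 33264)/((11269/5365 + 18536/(-19168)) + 9*(2*15*(15 + 15))²) = -73771/((11269*(1/5365) + 18536*(-1/19168)) + 9*(2*15*30)²) = -73771/((11269/5365 - 2317/2396) + 9*900²) = -73771/(14569819/12854540 + 9*810000) = -73771/(14569819/12854540 + 7290000) = -73771/93709611169819/12854540 = -73771*12854540/93709611169819 = -948292270340/93709611169819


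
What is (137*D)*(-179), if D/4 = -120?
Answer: 11771040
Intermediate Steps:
D = -480 (D = 4*(-120) = -480)
(137*D)*(-179) = (137*(-480))*(-179) = -65760*(-179) = 11771040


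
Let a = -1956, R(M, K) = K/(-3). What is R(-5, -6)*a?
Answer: -3912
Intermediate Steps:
R(M, K) = -K/3 (R(M, K) = K*(-⅓) = -K/3)
R(-5, -6)*a = -⅓*(-6)*(-1956) = 2*(-1956) = -3912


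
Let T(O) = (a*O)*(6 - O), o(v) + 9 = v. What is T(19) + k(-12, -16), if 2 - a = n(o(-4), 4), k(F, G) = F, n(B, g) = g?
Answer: 482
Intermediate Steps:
o(v) = -9 + v
a = -2 (a = 2 - 1*4 = 2 - 4 = -2)
T(O) = -2*O*(6 - O) (T(O) = (-2*O)*(6 - O) = -2*O*(6 - O))
T(19) + k(-12, -16) = 2*19*(-6 + 19) - 12 = 2*19*13 - 12 = 494 - 12 = 482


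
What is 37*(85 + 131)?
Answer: 7992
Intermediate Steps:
37*(85 + 131) = 37*216 = 7992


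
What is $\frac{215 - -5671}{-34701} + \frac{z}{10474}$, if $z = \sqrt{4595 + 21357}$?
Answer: $- \frac{1962}{11567} + \frac{2 \sqrt{1622}}{5237} \approx -0.15424$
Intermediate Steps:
$z = 4 \sqrt{1622}$ ($z = \sqrt{25952} = 4 \sqrt{1622} \approx 161.1$)
$\frac{215 - -5671}{-34701} + \frac{z}{10474} = \frac{215 - -5671}{-34701} + \frac{4 \sqrt{1622}}{10474} = \left(215 + 5671\right) \left(- \frac{1}{34701}\right) + 4 \sqrt{1622} \cdot \frac{1}{10474} = 5886 \left(- \frac{1}{34701}\right) + \frac{2 \sqrt{1622}}{5237} = - \frac{1962}{11567} + \frac{2 \sqrt{1622}}{5237}$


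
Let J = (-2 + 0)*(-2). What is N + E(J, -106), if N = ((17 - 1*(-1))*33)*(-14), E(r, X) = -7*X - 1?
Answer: -7575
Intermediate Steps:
J = 4 (J = -2*(-2) = 4)
E(r, X) = -1 - 7*X
N = -8316 (N = ((17 + 1)*33)*(-14) = (18*33)*(-14) = 594*(-14) = -8316)
N + E(J, -106) = -8316 + (-1 - 7*(-106)) = -8316 + (-1 + 742) = -8316 + 741 = -7575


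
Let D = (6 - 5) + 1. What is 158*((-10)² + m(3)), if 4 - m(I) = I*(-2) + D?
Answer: 17064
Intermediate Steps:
D = 2 (D = 1 + 1 = 2)
m(I) = 2 + 2*I (m(I) = 4 - (I*(-2) + 2) = 4 - (-2*I + 2) = 4 - (2 - 2*I) = 4 + (-2 + 2*I) = 2 + 2*I)
158*((-10)² + m(3)) = 158*((-10)² + (2 + 2*3)) = 158*(100 + (2 + 6)) = 158*(100 + 8) = 158*108 = 17064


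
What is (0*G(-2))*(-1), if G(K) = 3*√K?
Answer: 0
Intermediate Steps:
(0*G(-2))*(-1) = (0*(3*√(-2)))*(-1) = (0*(3*(I*√2)))*(-1) = (0*(3*I*√2))*(-1) = 0*(-1) = 0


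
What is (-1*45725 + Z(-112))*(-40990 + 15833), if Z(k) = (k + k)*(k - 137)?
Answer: -252853007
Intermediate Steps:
Z(k) = 2*k*(-137 + k) (Z(k) = (2*k)*(-137 + k) = 2*k*(-137 + k))
(-1*45725 + Z(-112))*(-40990 + 15833) = (-1*45725 + 2*(-112)*(-137 - 112))*(-40990 + 15833) = (-45725 + 2*(-112)*(-249))*(-25157) = (-45725 + 55776)*(-25157) = 10051*(-25157) = -252853007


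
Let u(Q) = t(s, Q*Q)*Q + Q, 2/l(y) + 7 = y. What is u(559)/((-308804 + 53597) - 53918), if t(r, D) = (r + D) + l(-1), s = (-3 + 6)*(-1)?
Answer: -139740497/247300 ≈ -565.06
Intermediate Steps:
l(y) = 2/(-7 + y)
s = -3 (s = 3*(-1) = -3)
t(r, D) = -1/4 + D + r (t(r, D) = (r + D) + 2/(-7 - 1) = (D + r) + 2/(-8) = (D + r) + 2*(-1/8) = (D + r) - 1/4 = -1/4 + D + r)
u(Q) = Q + Q*(-13/4 + Q**2) (u(Q) = (-1/4 + Q*Q - 3)*Q + Q = (-1/4 + Q**2 - 3)*Q + Q = (-13/4 + Q**2)*Q + Q = Q*(-13/4 + Q**2) + Q = Q + Q*(-13/4 + Q**2))
u(559)/((-308804 + 53597) - 53918) = (559*(-9/4 + 559**2))/((-308804 + 53597) - 53918) = (559*(-9/4 + 312481))/(-255207 - 53918) = (559*(1249915/4))/(-309125) = (698702485/4)*(-1/309125) = -139740497/247300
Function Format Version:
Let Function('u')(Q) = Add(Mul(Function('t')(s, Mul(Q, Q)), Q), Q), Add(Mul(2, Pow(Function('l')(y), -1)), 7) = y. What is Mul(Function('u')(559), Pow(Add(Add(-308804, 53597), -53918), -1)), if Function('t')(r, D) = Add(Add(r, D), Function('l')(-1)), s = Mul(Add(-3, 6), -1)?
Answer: Rational(-139740497, 247300) ≈ -565.06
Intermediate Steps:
Function('l')(y) = Mul(2, Pow(Add(-7, y), -1))
s = -3 (s = Mul(3, -1) = -3)
Function('t')(r, D) = Add(Rational(-1, 4), D, r) (Function('t')(r, D) = Add(Add(r, D), Mul(2, Pow(Add(-7, -1), -1))) = Add(Add(D, r), Mul(2, Pow(-8, -1))) = Add(Add(D, r), Mul(2, Rational(-1, 8))) = Add(Add(D, r), Rational(-1, 4)) = Add(Rational(-1, 4), D, r))
Function('u')(Q) = Add(Q, Mul(Q, Add(Rational(-13, 4), Pow(Q, 2)))) (Function('u')(Q) = Add(Mul(Add(Rational(-1, 4), Mul(Q, Q), -3), Q), Q) = Add(Mul(Add(Rational(-1, 4), Pow(Q, 2), -3), Q), Q) = Add(Mul(Add(Rational(-13, 4), Pow(Q, 2)), Q), Q) = Add(Mul(Q, Add(Rational(-13, 4), Pow(Q, 2))), Q) = Add(Q, Mul(Q, Add(Rational(-13, 4), Pow(Q, 2)))))
Mul(Function('u')(559), Pow(Add(Add(-308804, 53597), -53918), -1)) = Mul(Mul(559, Add(Rational(-9, 4), Pow(559, 2))), Pow(Add(Add(-308804, 53597), -53918), -1)) = Mul(Mul(559, Add(Rational(-9, 4), 312481)), Pow(Add(-255207, -53918), -1)) = Mul(Mul(559, Rational(1249915, 4)), Pow(-309125, -1)) = Mul(Rational(698702485, 4), Rational(-1, 309125)) = Rational(-139740497, 247300)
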